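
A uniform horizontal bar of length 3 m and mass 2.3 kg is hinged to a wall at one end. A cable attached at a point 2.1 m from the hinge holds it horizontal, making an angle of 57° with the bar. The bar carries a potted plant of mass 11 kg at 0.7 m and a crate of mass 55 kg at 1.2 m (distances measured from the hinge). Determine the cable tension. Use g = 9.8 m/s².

Choose the hinge as the axis so the unknown hinge reaction has zero arm there.
Beam weight: 2.3 × 9.8 = 22.54 N down at 1.5 m → arm 1.5 m, τ = 22.54 × 1.5 = 33.81 N·m clockwise.
Potted plant: 11 × 9.8 = 107.8 N down at 0.7 m → arm 0.7 m, τ = 107.8 × 0.7 = 75.46 N·m clockwise.
Crate: 55 × 9.8 = 539 N down at 1.2 m → arm 1.2 m, τ = 539 × 1.2 = 646.8 N·m clockwise.
Total clockwise load moment = 756.1 N·m.
The cable tension T acts at 2.1 m; only its component perpendicular to the bar, T sinθ, produces torque. sin 57° = 0.8387.
Setting net torque to zero: T × 2.1 × 0.8387 = 756.1 → T = 756.1 / 1.761 = 429 N.

T ≈ 429 N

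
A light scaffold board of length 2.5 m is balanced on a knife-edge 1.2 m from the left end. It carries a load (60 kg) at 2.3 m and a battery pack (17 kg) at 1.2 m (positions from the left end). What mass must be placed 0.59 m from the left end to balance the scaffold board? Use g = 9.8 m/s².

Taking torques about the knife-edge (at 1.2 m from the left end):
Load: 60 × 9.8 = 588 N down at 2.3 m → arm 1.1 m, τ = 588 × 1.1 = 646.8 N·m clockwise.
Battery pack: acts at the knife-edge, moment arm 0 → no torque.
Net moment of known loads = 646.8 N·m clockwise.
An unknown mass m at 0.59 m has arm 0.61 m; its moment is m·g·0.61 counterclockwise.
Balancing moments: m × 9.8 × 0.61 = 646.8, giving m = 646.8 / (9.8 × 0.61) = 108 kg.

m ≈ 108 kg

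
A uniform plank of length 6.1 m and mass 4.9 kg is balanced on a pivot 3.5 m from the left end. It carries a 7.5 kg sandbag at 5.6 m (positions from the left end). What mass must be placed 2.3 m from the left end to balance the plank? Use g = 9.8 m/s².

Choose the pivot (at 3.5 m from the left end) as the axis so the support reaction has zero arm there.
Beam weight: 4.9 × 9.8 = 48.02 N down at 3.05 m → arm 0.45 m, τ = 48.02 × 0.45 = 21.61 N·m counterclockwise.
Sandbag: 7.5 × 9.8 = 73.5 N down at 5.6 m → arm 2.1 m, τ = 73.5 × 2.1 = 154.3 N·m clockwise.
Net moment of known loads = 132.7 N·m clockwise.
An unknown mass m at 2.3 m has arm 1.2 m; its moment is m·g·1.2 counterclockwise.
Balancing moments: m × 9.8 × 1.2 = 132.7, giving m = 132.7 / (9.8 × 1.2) = 11.3 kg.

m ≈ 11.3 kg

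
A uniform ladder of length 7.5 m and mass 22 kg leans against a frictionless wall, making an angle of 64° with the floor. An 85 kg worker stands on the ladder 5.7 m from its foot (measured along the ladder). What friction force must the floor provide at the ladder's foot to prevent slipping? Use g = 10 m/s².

Choose the foot of the ladder as the axis so the floor normal and friction both act there and drop out.
Ladder weight 22×10 = 220 N acts at 3.75 m along the ladder; its horizontal arm is 3.75·cos64° = 1.644 m → τ = 361.7 N·m clockwise.
Worker: 85×10 = 850 N at 5.7 m → arm 2.499 m → τ = 2124 N·m clockwise.
Wall normal N acts horizontally at the top; its moment arm is the height L sinθ = 7.5·sin64° = 6.741 m, counterclockwise.
For rotational equilibrium, N × 6.741 = 2486, so N = 369 N.
ΣFx = 0: friction at the foot balances the wall's push, so f = N_wall = 369 N.

f ≈ 369 N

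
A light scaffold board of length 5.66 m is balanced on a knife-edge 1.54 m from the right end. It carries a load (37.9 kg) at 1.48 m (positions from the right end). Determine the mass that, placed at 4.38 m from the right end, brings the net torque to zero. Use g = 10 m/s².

About the knife-edge (at 1.54 m from the right end):
Load: 37.9 × 10 = 379 N down at 1.48 m → arm 0.06 m, τ = 379 × 0.06 = 22.74 N·m clockwise.
Net moment of known loads = 22.74 N·m clockwise.
An unknown mass m at 4.38 m has arm 2.84 m; its moment is m·g·2.84 counterclockwise.
Balancing moments: m × 10 × 2.84 = 22.74, giving m = 22.74 / (10 × 2.84) = 0.801 kg.

m ≈ 0.801 kg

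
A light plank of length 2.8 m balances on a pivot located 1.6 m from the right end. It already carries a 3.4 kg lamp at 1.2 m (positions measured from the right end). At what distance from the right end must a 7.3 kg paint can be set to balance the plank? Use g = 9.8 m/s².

About the pivot (at 1.6 m from the right end):
Lamp: 3.4 × 9.8 = 33.32 N down at 1.2 m → arm 0.4 m, τ = 33.32 × 0.4 = 13.33 N·m clockwise.
Net moment of existing loads = 13.33 N·m clockwise.
The paint can weighs 7.3 × 9.8 = 71.54 N and must supply an equal counterclockwise moment, so its lever arm about the pivot is 13.33 / 71.54 = 0.186 m.
That puts it at 1.6 + 0.186 = 1.79 m from the right end.

x ≈ 1.79 m from the right end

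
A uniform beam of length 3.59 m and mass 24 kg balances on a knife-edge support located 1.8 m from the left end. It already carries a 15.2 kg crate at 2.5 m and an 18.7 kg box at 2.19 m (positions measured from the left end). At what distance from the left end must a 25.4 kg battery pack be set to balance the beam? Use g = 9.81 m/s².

Choose the knife-edge support (at 1.8 m from the left end) as the axis so the support reaction has zero arm there.
Beam weight: 24 × 9.81 = 235.4 N down at 1.795 m → arm 0.005 m, τ = 235.4 × 0.005 = 1.177 N·m counterclockwise.
Crate: 15.2 × 9.81 = 149.1 N down at 2.5 m → arm 0.7 m, τ = 149.1 × 0.7 = 104.4 N·m clockwise.
Box: 18.7 × 9.81 = 183.4 N down at 2.19 m → arm 0.39 m, τ = 183.4 × 0.39 = 71.53 N·m clockwise.
Net moment of existing loads = 174.8 N·m clockwise.
The battery pack weighs 25.4 × 9.81 = 249.2 N and must supply an equal counterclockwise moment, so its lever arm about the knife-edge support is 174.8 / 249.2 = 0.701 m.
That puts it at 1.8 − 0.701 = 1.1 m from the left end.

x ≈ 1.1 m from the left end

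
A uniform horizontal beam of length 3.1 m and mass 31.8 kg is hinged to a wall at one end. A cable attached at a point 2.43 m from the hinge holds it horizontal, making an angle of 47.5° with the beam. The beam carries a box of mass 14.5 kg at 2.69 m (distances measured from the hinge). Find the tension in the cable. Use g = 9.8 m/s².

Take moments about the hinge.
Beam weight: 31.8 × 9.8 = 311.6 N down at 1.55 m → arm 1.55 m, τ = 311.6 × 1.55 = 483 N·m clockwise.
Box: 14.5 × 9.8 = 142.1 N down at 2.69 m → arm 2.69 m, τ = 142.1 × 2.69 = 382.2 N·m clockwise.
Total clockwise load moment = 865.2 N·m.
The cable tension T acts at 2.43 m; only its component perpendicular to the beam, T sinθ, produces torque. sin 47.5° = 0.7373.
Στ = 0 ⇒ T × 2.43 × 0.7373 = 865.2 ⇒ T = 865.2 / 1.792 = 483 N.

T ≈ 483 N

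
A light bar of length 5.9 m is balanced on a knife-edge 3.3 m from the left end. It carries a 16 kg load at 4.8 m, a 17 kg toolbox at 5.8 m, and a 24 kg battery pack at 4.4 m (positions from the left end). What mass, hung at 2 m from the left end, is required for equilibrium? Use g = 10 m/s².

Choose the knife-edge (at 3.3 m from the left end) as the axis so the support reaction has zero arm there.
Load: 16 × 10 = 160 N down at 4.8 m → arm 1.5 m, τ = 160 × 1.5 = 240 N·m clockwise.
Toolbox: 17 × 10 = 170 N down at 5.8 m → arm 2.5 m, τ = 170 × 2.5 = 425 N·m clockwise.
Battery pack: 24 × 10 = 240 N down at 4.4 m → arm 1.1 m, τ = 240 × 1.1 = 264 N·m clockwise.
Net moment of known loads = 929 N·m clockwise.
An unknown mass m at 2 m has arm 1.3 m; its moment is m·g·1.3 counterclockwise.
For rotational equilibrium, m × 10 × 1.3 = 929, so m = 929 / (10 × 1.3) = 71.5 kg.

m ≈ 71.5 kg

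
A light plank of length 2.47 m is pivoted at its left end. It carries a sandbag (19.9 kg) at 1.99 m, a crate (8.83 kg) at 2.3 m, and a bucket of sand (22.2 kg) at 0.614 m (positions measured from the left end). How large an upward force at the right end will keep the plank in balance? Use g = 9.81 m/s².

Take moments about the left end.
Sandbag: 19.9 × 9.81 = 195.2 N down at 1.99 m → arm 1.99 m, τ = 195.2 × 1.99 = 388.4 N·m clockwise.
Crate: 8.83 × 9.81 = 86.62 N down at 2.3 m → arm 2.3 m, τ = 86.62 × 2.3 = 199.2 N·m clockwise.
Bucket of sand: 22.2 × 9.81 = 217.8 N down at 0.614 m → arm 0.614 m, τ = 217.8 × 0.614 = 133.7 N·m clockwise.
Net moment of the loads = 721.3 N·m clockwise.
The upward force F acts at the right end, arm 2.47 m, giving F × 2.47 counterclockwise.
For rotational equilibrium, F × 2.47 = 721.3, so F = 721.3 / 2.47 = 292 N.

F ≈ 292 N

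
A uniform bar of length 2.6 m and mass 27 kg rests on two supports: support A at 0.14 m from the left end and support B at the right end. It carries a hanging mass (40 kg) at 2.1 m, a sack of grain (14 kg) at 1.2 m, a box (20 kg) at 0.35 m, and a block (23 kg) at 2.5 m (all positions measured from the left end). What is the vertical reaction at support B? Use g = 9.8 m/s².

R_B ≈ 729 N

Taking torques about support A:
Beam weight: 27 × 9.8 = 264.6 N down at 1.3 m → arm 1.16 m, τ = 264.6 × 1.16 = 306.9 N·m clockwise.
Hanging mass: 40 × 9.8 = 392 N down at 2.1 m → arm 1.96 m, τ = 392 × 1.96 = 768.3 N·m clockwise.
Sack of grain: 14 × 9.8 = 137.2 N down at 1.2 m → arm 1.06 m, τ = 137.2 × 1.06 = 145.4 N·m clockwise.
Box: 20 × 9.8 = 196 N down at 0.35 m → arm 0.21 m, τ = 196 × 0.21 = 41.16 N·m clockwise.
Block: 23 × 9.8 = 225.4 N down at 2.5 m → arm 2.36 m, τ = 225.4 × 2.36 = 531.9 N·m clockwise.
Net load moment about support A = 1794 N·m clockwise.
Reaction R at support B is upward at 2.6 m, arm 2.46 m → moment R × 2.46 counterclockwise.
For rotational equilibrium, R × 2.46 = 1794, so R = 729 N.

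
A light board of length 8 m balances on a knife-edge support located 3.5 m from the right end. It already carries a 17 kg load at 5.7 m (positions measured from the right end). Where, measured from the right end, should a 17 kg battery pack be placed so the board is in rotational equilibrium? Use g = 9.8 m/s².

x ≈ 1.3 m from the right end

About the knife-edge support (at 3.5 m from the right end):
Load: 17 × 9.8 = 166.6 N down at 5.7 m → arm 2.2 m, τ = 166.6 × 2.2 = 366.5 N·m counterclockwise.
Net moment of existing loads = 366.5 N·m counterclockwise.
The battery pack weighs 17 × 9.8 = 166.6 N and must supply an equal clockwise moment, so its lever arm about the knife-edge support is 366.5 / 166.6 = 2.2 m.
That puts it at 3.5 − 2.2 = 1.3 m from the right end.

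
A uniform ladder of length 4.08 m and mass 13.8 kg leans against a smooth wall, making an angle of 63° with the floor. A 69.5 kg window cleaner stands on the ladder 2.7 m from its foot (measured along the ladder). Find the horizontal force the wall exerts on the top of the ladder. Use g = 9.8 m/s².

About the foot of the ladder:
Ladder weight 13.8×9.8 = 135.2 N acts at 2.04 m along the ladder; its horizontal arm is 2.04·cos63° = 0.9261 m → τ = 125.2 N·m clockwise.
Window cleaner: 69.5×9.8 = 681.1 N at 2.7 m → arm 1.226 m → τ = 835 N·m clockwise.
Wall normal N acts horizontally at the top; its moment arm is the height L sinθ = 4.08·sin63° = 3.635 m, counterclockwise.
For rotational equilibrium, N × 3.635 = 960.2, so N = 264 N.

N_wall ≈ 264 N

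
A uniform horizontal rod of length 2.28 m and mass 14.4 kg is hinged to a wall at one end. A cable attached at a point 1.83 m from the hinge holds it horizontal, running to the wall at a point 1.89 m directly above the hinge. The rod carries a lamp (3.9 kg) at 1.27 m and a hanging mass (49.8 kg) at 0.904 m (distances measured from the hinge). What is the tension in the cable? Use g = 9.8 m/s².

Take moments about the hinge.
Beam weight: 14.4 × 9.8 = 141.1 N down at 1.14 m → arm 1.14 m, τ = 141.1 × 1.14 = 160.9 N·m clockwise.
Lamp: 3.9 × 9.8 = 38.22 N down at 1.27 m → arm 1.27 m, τ = 38.22 × 1.27 = 48.54 N·m clockwise.
Hanging mass: 49.8 × 9.8 = 488 N down at 0.904 m → arm 0.904 m, τ = 488 × 0.904 = 441.2 N·m clockwise.
Total clockwise load moment = 650.6 N·m.
The cable tension T acts at 1.83 m; only its component perpendicular to the rod, T sinθ, produces torque. sinθ = h/√(h²+d²) = 1.89/√(1.89²+1.83²) = 0.7184.
For rotational equilibrium, T × 1.83 × 0.7184 = 650.6, so T = 650.6 / 1.315 = 495 N.

T ≈ 495 N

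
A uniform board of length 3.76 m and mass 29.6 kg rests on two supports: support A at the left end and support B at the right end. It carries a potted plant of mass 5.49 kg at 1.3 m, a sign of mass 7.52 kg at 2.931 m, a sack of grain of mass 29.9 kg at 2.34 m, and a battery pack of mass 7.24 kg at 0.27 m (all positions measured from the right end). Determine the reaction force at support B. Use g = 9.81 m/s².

Choose support A as the axis so its reaction then has zero moment arm.
Beam weight: 29.6 × 9.81 = 290.4 N down at 1.88 m → arm 1.88 m, τ = 290.4 × 1.88 = 546 N·m clockwise.
Potted plant: 5.49 × 9.81 = 53.86 N down at 1.3 m → arm 2.46 m, τ = 53.86 × 2.46 = 132.5 N·m clockwise.
Sign: 7.52 × 9.81 = 73.77 N down at 2.931 m → arm 0.829 m, τ = 73.77 × 0.829 = 61.16 N·m clockwise.
Sack of grain: 29.9 × 9.81 = 293.3 N down at 2.34 m → arm 1.42 m, τ = 293.3 × 1.42 = 416.5 N·m clockwise.
Battery pack: 7.24 × 9.81 = 71.02 N down at 0.27 m → arm 3.49 m, τ = 71.02 × 3.49 = 247.9 N·m clockwise.
Net load moment about support A = 1404 N·m clockwise.
Reaction R at support B is upward at 0 m, arm 3.76 m → moment R × 3.76 counterclockwise.
Setting net torque to zero: R × 3.76 = 1404 → R = 373 N.

R_B ≈ 373 N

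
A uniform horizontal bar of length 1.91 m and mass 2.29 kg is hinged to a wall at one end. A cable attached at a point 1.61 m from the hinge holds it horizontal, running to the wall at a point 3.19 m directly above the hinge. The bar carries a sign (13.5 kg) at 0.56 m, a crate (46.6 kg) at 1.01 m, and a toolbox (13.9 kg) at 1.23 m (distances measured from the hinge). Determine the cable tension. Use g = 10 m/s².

T ≈ 514 N

Take moments about the hinge.
Beam weight: 2.29 × 10 = 22.9 N down at 0.955 m → arm 0.955 m, τ = 22.9 × 0.955 = 21.87 N·m clockwise.
Sign: 13.5 × 10 = 135 N down at 0.56 m → arm 0.56 m, τ = 135 × 0.56 = 75.6 N·m clockwise.
Crate: 46.6 × 10 = 466 N down at 1.01 m → arm 1.01 m, τ = 466 × 1.01 = 470.7 N·m clockwise.
Toolbox: 13.9 × 10 = 139 N down at 1.23 m → arm 1.23 m, τ = 139 × 1.23 = 171 N·m clockwise.
Total clockwise load moment = 739.2 N·m.
The cable tension T acts at 1.61 m; only its component perpendicular to the bar, T sinθ, produces torque. sinθ = h/√(h²+d²) = 3.19/√(3.19²+1.61²) = 0.8927.
Setting net torque to zero: T × 1.61 × 0.8927 = 739.2 → T = 739.2 / 1.437 = 514 N.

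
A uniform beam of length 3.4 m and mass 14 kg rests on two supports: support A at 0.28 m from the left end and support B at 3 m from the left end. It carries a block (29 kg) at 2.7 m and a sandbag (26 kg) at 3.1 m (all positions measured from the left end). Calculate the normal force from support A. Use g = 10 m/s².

R_A ≈ 89.3 N

Choose support B as the axis so its reaction then has zero moment arm.
Beam weight: 14 × 10 = 140 N down at 1.7 m → arm 1.3 m, τ = 140 × 1.3 = 182 N·m counterclockwise.
Block: 29 × 10 = 290 N down at 2.7 m → arm 0.3 m, τ = 290 × 0.3 = 87 N·m counterclockwise.
Sandbag: 26 × 10 = 260 N down at 3.1 m → arm 0.1 m, τ = 260 × 0.1 = 26 N·m clockwise.
Net load moment about support B = 243 N·m counterclockwise.
Reaction R at support A is upward at 0.28 m, arm 2.72 m → moment R × 2.72 clockwise.
Στ = 0 ⇒ R × 2.72 = 243 ⇒ R = 89.3 N.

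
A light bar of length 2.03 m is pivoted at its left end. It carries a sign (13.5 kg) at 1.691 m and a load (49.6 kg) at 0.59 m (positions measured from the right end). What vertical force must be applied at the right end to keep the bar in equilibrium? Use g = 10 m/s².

About the left end:
Sign: 13.5 × 10 = 135 N down at 1.691 m → arm 0.339 m, τ = 135 × 0.339 = 45.77 N·m clockwise.
Load: 49.6 × 10 = 496 N down at 0.59 m → arm 1.44 m, τ = 496 × 1.44 = 714.2 N·m clockwise.
Net moment of the loads = 760 N·m clockwise.
The upward force F acts at the right end, arm 2.03 m, giving F × 2.03 counterclockwise.
Στ = 0 ⇒ F × 2.03 = 760 ⇒ F = 760 / 2.03 = 374 N.

F ≈ 374 N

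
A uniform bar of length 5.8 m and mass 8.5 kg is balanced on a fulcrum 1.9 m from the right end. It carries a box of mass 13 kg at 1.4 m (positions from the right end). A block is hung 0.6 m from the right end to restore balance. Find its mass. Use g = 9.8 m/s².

m ≈ 1.54 kg

Sum moments about the fulcrum (at 1.9 m from the right end) (the support reaction has zero arm there).
Beam weight: 8.5 × 9.8 = 83.3 N down at 2.9 m → arm 1 m, τ = 83.3 × 1 = 83.3 N·m counterclockwise.
Box: 13 × 9.8 = 127.4 N down at 1.4 m → arm 0.5 m, τ = 127.4 × 0.5 = 63.7 N·m clockwise.
Net moment of known loads = 19.6 N·m counterclockwise.
An unknown mass m at 0.6 m has arm 1.3 m; its moment is m·g·1.3 clockwise.
Setting net torque to zero: m × 9.8 × 1.3 = 19.6 → m = 19.6 / (9.8 × 1.3) = 1.54 kg.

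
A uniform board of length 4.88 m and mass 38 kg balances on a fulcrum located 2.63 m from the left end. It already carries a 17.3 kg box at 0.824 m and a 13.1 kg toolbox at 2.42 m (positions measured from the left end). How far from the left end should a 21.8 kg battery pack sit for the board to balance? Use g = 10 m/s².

Taking torques about the fulcrum (at 2.63 m from the left end):
Beam weight: 38 × 10 = 380 N down at 2.44 m → arm 0.19 m, τ = 380 × 0.19 = 72.2 N·m counterclockwise.
Box: 17.3 × 10 = 173 N down at 0.824 m → arm 1.806 m, τ = 173 × 1.806 = 312.4 N·m counterclockwise.
Toolbox: 13.1 × 10 = 131 N down at 2.42 m → arm 0.21 m, τ = 131 × 0.21 = 27.51 N·m counterclockwise.
Net moment of existing loads = 412.1 N·m counterclockwise.
The battery pack weighs 21.8 × 10 = 218 N and must supply an equal clockwise moment, so its lever arm about the fulcrum is 412.1 / 218 = 1.89 m.
That puts it at 2.63 + 1.89 = 4.52 m from the left end.

x ≈ 4.52 m from the left end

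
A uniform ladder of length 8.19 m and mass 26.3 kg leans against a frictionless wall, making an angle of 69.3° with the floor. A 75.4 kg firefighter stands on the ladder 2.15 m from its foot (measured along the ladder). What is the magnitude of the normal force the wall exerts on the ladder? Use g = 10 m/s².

N_wall ≈ 124 N

About the foot of the ladder:
Ladder weight 26.3×10 = 263 N acts at 4.095 m along the ladder; its horizontal arm is 4.095·cos69.3° = 1.447 m → τ = 380.6 N·m clockwise.
Firefighter: 75.4×10 = 754 N at 2.15 m → arm 0.76 m → τ = 573 N·m clockwise.
Wall normal N acts horizontally at the top; its moment arm is the height L sinθ = 8.19·sin69.3° = 7.661 m, counterclockwise.
Setting net torque to zero: N × 7.661 = 953.6 → N = 124 N.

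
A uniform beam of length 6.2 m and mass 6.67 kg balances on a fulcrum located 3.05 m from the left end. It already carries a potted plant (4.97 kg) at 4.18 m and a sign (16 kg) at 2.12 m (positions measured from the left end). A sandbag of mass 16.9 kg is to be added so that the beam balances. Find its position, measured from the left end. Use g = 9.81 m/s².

x ≈ 3.58 m from the left end

Choose the fulcrum (at 3.05 m from the left end) as the axis so the support reaction has zero arm there.
Beam weight: 6.67 × 9.81 = 65.43 N down at 3.1 m → arm 0.05 m, τ = 65.43 × 0.05 = 3.272 N·m clockwise.
Potted plant: 4.97 × 9.81 = 48.76 N down at 4.18 m → arm 1.13 m, τ = 48.76 × 1.13 = 55.1 N·m clockwise.
Sign: 16 × 9.81 = 157 N down at 2.12 m → arm 0.93 m, τ = 157 × 0.93 = 146 N·m counterclockwise.
Net moment of existing loads = 87.63 N·m counterclockwise.
The sandbag weighs 16.9 × 9.81 = 165.8 N and must supply an equal clockwise moment, so its lever arm about the fulcrum is 87.63 / 165.8 = 0.529 m.
That puts it at 3.05 + 0.529 = 3.58 m from the left end.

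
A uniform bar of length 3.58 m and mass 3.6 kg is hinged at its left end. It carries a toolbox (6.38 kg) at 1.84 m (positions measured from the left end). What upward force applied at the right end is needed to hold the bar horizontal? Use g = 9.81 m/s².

F ≈ 49.8 N

Sum moments about the left end (the unknown pivot reaction has zero arm there).
Beam weight: 3.6 × 9.81 = 35.32 N down at 1.79 m → arm 1.79 m, τ = 35.32 × 1.79 = 63.22 N·m clockwise.
Toolbox: 6.38 × 9.81 = 62.59 N down at 1.84 m → arm 1.84 m, τ = 62.59 × 1.84 = 115.2 N·m clockwise.
Net moment of the loads = 178.4 N·m clockwise.
The upward force F acts at the right end, arm 3.58 m, giving F × 3.58 counterclockwise.
Στ = 0 ⇒ F × 3.58 = 178.4 ⇒ F = 178.4 / 3.58 = 49.8 N.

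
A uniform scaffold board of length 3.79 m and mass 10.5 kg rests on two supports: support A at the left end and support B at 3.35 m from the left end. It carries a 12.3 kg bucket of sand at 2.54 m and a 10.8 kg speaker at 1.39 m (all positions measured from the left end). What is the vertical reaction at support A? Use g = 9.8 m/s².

Sum moments about support B (its reaction then has zero moment arm).
Beam weight: 10.5 × 9.8 = 102.9 N down at 1.895 m → arm 1.455 m, τ = 102.9 × 1.455 = 149.7 N·m counterclockwise.
Bucket of sand: 12.3 × 9.8 = 120.5 N down at 2.54 m → arm 0.81 m, τ = 120.5 × 0.81 = 97.61 N·m counterclockwise.
Speaker: 10.8 × 9.8 = 105.8 N down at 1.39 m → arm 1.96 m, τ = 105.8 × 1.96 = 207.4 N·m counterclockwise.
Net load moment about support B = 454.7 N·m counterclockwise.
Reaction R at support A is upward at 0 m, arm 3.35 m → moment R × 3.35 clockwise.
Setting net torque to zero: R × 3.35 = 454.7 → R = 136 N.

R_A ≈ 136 N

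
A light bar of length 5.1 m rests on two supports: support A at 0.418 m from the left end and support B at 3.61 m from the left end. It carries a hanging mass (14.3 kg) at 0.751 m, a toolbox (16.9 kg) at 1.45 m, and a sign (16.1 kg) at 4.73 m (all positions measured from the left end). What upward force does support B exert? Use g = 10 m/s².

Taking torques about support A:
Hanging mass: 14.3 × 10 = 143 N down at 0.751 m → arm 0.333 m, τ = 143 × 0.333 = 47.62 N·m clockwise.
Toolbox: 16.9 × 10 = 169 N down at 1.45 m → arm 1.032 m, τ = 169 × 1.032 = 174.4 N·m clockwise.
Sign: 16.1 × 10 = 161 N down at 4.73 m → arm 4.312 m, τ = 161 × 4.312 = 694.2 N·m clockwise.
Net load moment about support A = 916.2 N·m clockwise.
Reaction R at support B is upward at 3.61 m, arm 3.192 m → moment R × 3.192 counterclockwise.
Στ = 0 ⇒ R × 3.192 = 916.2 ⇒ R = 287 N.

R_B ≈ 287 N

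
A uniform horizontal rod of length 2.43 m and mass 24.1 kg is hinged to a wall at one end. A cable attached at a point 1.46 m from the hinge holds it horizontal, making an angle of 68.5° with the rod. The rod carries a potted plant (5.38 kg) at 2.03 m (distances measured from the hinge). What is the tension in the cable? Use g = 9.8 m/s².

T ≈ 290 N

Taking torques about the hinge:
Beam weight: 24.1 × 9.8 = 236.2 N down at 1.215 m → arm 1.215 m, τ = 236.2 × 1.215 = 287 N·m clockwise.
Potted plant: 5.38 × 9.8 = 52.72 N down at 2.03 m → arm 2.03 m, τ = 52.72 × 2.03 = 107 N·m clockwise.
Total clockwise load moment = 394 N·m.
The cable tension T acts at 1.46 m; only its component perpendicular to the rod, T sinθ, produces torque. sin 68.5° = 0.9304.
For rotational equilibrium, T × 1.46 × 0.9304 = 394, so T = 394 / 1.358 = 290 N.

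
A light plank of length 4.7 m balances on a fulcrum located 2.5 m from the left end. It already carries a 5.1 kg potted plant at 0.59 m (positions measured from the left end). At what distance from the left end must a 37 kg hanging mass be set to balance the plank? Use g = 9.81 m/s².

Choose the fulcrum (at 2.5 m from the left end) as the axis so the support reaction has zero arm there.
Potted plant: 5.1 × 9.81 = 50.03 N down at 0.59 m → arm 1.91 m, τ = 50.03 × 1.91 = 95.56 N·m counterclockwise.
Net moment of existing loads = 95.56 N·m counterclockwise.
The hanging mass weighs 37 × 9.81 = 363 N and must supply an equal clockwise moment, so its lever arm about the fulcrum is 95.56 / 363 = 0.263 m.
That puts it at 2.5 + 0.263 = 2.76 m from the left end.

x ≈ 2.76 m from the left end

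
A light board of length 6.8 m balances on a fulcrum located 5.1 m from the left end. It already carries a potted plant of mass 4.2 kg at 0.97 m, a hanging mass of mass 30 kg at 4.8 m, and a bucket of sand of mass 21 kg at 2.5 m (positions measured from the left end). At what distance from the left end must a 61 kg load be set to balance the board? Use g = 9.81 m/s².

x ≈ 6.43 m from the left end

Take moments about the fulcrum (at 5.1 m from the left end).
Potted plant: 4.2 × 9.81 = 41.2 N down at 0.97 m → arm 4.13 m, τ = 41.2 × 4.13 = 170.2 N·m counterclockwise.
Hanging mass: 30 × 9.81 = 294.3 N down at 4.8 m → arm 0.3 m, τ = 294.3 × 0.3 = 88.29 N·m counterclockwise.
Bucket of sand: 21 × 9.81 = 206 N down at 2.5 m → arm 2.6 m, τ = 206 × 2.6 = 535.6 N·m counterclockwise.
Net moment of existing loads = 794.1 N·m counterclockwise.
The load weighs 61 × 9.81 = 598.4 N and must supply an equal clockwise moment, so its lever arm about the fulcrum is 794.1 / 598.4 = 1.33 m.
That puts it at 5.1 + 1.33 = 6.43 m from the left end.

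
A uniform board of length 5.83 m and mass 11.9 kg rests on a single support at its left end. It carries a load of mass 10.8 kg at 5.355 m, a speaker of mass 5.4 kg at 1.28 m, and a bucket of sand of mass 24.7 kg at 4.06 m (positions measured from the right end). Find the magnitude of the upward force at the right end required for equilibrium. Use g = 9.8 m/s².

F ≈ 182 N

Taking torques about the left end:
Beam weight: 11.9 × 9.8 = 116.6 N down at 2.915 m → arm 2.915 m, τ = 116.6 × 2.915 = 339.9 N·m clockwise.
Load: 10.8 × 9.8 = 105.8 N down at 5.355 m → arm 0.475 m, τ = 105.8 × 0.475 = 50.25 N·m clockwise.
Speaker: 5.4 × 9.8 = 52.92 N down at 1.28 m → arm 4.55 m, τ = 52.92 × 4.55 = 240.8 N·m clockwise.
Bucket of sand: 24.7 × 9.8 = 242.1 N down at 4.06 m → arm 1.77 m, τ = 242.1 × 1.77 = 428.5 N·m clockwise.
Net moment of the loads = 1059 N·m clockwise.
The upward force F acts at the right end, arm 5.83 m, giving F × 5.83 counterclockwise.
Balancing moments: F × 5.83 = 1059, giving F = 1059 / 5.83 = 182 N.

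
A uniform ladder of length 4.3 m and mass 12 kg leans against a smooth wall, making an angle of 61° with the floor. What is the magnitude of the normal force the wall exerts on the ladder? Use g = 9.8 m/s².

Taking torques about the foot of the ladder:
Ladder weight 12×9.8 = 117.6 N acts at 2.15 m along the ladder; its horizontal arm is 2.15·cos61° = 1.042 m → τ = 122.5 N·m clockwise.
Wall normal N acts horizontally at the top; its moment arm is the height L sinθ = 4.3·sin61° = 3.761 m, counterclockwise.
Στ = 0 ⇒ N × 3.761 = 122.5 ⇒ N = 32.6 N.

N_wall ≈ 32.6 N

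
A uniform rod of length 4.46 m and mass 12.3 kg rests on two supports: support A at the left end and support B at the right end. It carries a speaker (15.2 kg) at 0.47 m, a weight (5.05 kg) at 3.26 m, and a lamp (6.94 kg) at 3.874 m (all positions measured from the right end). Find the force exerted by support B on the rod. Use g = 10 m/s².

Choose support A as the axis so its reaction then has zero moment arm.
Beam weight: 12.3 × 10 = 123 N down at 2.23 m → arm 2.23 m, τ = 123 × 2.23 = 274.3 N·m clockwise.
Speaker: 15.2 × 10 = 152 N down at 0.47 m → arm 3.99 m, τ = 152 × 3.99 = 606.5 N·m clockwise.
Weight: 5.05 × 10 = 50.5 N down at 3.26 m → arm 1.2 m, τ = 50.5 × 1.2 = 60.6 N·m clockwise.
Lamp: 6.94 × 10 = 69.4 N down at 3.874 m → arm 0.586 m, τ = 69.4 × 0.586 = 40.67 N·m clockwise.
Net load moment about support A = 982.1 N·m clockwise.
Reaction R at support B is upward at 0 m, arm 4.46 m → moment R × 4.46 counterclockwise.
Setting net torque to zero: R × 4.46 = 982.1 → R = 220 N.

R_B ≈ 220 N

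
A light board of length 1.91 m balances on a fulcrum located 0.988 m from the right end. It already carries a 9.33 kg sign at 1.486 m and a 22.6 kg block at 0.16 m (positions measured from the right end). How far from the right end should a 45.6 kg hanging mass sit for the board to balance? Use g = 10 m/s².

Taking torques about the fulcrum (at 0.988 m from the right end):
Sign: 9.33 × 10 = 93.3 N down at 1.486 m → arm 0.498 m, τ = 93.3 × 0.498 = 46.46 N·m counterclockwise.
Block: 22.6 × 10 = 226 N down at 0.16 m → arm 0.828 m, τ = 226 × 0.828 = 187.1 N·m clockwise.
Net moment of existing loads = 140.6 N·m clockwise.
The hanging mass weighs 45.6 × 10 = 456 N and must supply an equal counterclockwise moment, so its lever arm about the fulcrum is 140.6 / 456 = 0.308 m.
That puts it at 0.988 + 0.308 = 1.3 m from the right end.

x ≈ 1.3 m from the right end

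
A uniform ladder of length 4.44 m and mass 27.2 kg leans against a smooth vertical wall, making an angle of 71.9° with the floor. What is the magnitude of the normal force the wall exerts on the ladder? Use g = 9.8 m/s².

Take moments about the foot of the ladder.
Ladder weight 27.2×9.8 = 266.6 N acts at 2.22 m along the ladder; its horizontal arm is 2.22·cos71.9° = 0.6897 m → τ = 183.9 N·m clockwise.
Wall normal N acts horizontally at the top; its moment arm is the height L sinθ = 4.44·sin71.9° = 4.22 m, counterclockwise.
Στ = 0 ⇒ N × 4.22 = 183.9 ⇒ N = 43.6 N.

N_wall ≈ 43.6 N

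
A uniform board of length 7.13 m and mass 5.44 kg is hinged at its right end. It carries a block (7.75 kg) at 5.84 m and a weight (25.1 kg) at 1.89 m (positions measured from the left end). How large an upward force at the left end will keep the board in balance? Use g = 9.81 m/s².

Take moments about the right end.
Beam weight: 5.44 × 9.81 = 53.37 N down at 3.565 m → arm 3.565 m, τ = 53.37 × 3.565 = 190.3 N·m counterclockwise.
Block: 7.75 × 9.81 = 76.03 N down at 5.84 m → arm 1.29 m, τ = 76.03 × 1.29 = 98.08 N·m counterclockwise.
Weight: 25.1 × 9.81 = 246.2 N down at 1.89 m → arm 5.24 m, τ = 246.2 × 5.24 = 1290 N·m counterclockwise.
Net moment of the loads = 1578 N·m counterclockwise.
The upward force F acts at the left end, arm 7.13 m, giving F × 7.13 clockwise.
Στ = 0 ⇒ F × 7.13 = 1578 ⇒ F = 1578 / 7.13 = 221 N.

F ≈ 221 N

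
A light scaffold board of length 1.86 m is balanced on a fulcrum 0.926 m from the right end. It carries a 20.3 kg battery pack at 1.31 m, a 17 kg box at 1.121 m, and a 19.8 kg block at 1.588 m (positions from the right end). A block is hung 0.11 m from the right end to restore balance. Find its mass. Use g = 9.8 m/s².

Choose the fulcrum (at 0.926 m from the right end) as the axis so the support reaction has zero arm there.
Battery pack: 20.3 × 9.8 = 198.9 N down at 1.31 m → arm 0.384 m, τ = 198.9 × 0.384 = 76.38 N·m counterclockwise.
Box: 17 × 9.8 = 166.6 N down at 1.121 m → arm 0.195 m, τ = 166.6 × 0.195 = 32.49 N·m counterclockwise.
Block: 19.8 × 9.8 = 194 N down at 1.588 m → arm 0.662 m, τ = 194 × 0.662 = 128.4 N·m counterclockwise.
Net moment of known loads = 237.3 N·m counterclockwise.
An unknown mass m at 0.11 m has arm 0.816 m; its moment is m·g·0.816 clockwise.
For rotational equilibrium, m × 9.8 × 0.816 = 237.3, so m = 237.3 / (9.8 × 0.816) = 29.7 kg.

m ≈ 29.7 kg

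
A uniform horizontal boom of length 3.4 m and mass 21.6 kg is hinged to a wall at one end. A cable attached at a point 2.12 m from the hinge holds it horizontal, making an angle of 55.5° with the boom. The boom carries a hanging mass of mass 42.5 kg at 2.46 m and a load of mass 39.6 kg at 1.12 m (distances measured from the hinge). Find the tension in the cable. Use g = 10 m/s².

Sum moments about the hinge (the unknown hinge reaction has zero arm there).
Beam weight: 21.6 × 10 = 216 N down at 1.7 m → arm 1.7 m, τ = 216 × 1.7 = 367.2 N·m clockwise.
Hanging mass: 42.5 × 10 = 425 N down at 2.46 m → arm 2.46 m, τ = 425 × 2.46 = 1046 N·m clockwise.
Load: 39.6 × 10 = 396 N down at 1.12 m → arm 1.12 m, τ = 396 × 1.12 = 443.5 N·m clockwise.
Total clockwise load moment = 1857 N·m.
The cable tension T acts at 2.12 m; only its component perpendicular to the boom, T sinθ, produces torque. sin 55.5° = 0.8241.
For rotational equilibrium, T × 2.12 × 0.8241 = 1857, so T = 1857 / 1.747 = 1060 N.

T ≈ 1060 N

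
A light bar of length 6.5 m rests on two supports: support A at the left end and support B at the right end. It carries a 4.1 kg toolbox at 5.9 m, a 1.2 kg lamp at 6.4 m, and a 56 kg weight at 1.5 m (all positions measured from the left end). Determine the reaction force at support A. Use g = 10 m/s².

R_A ≈ 435 N

Taking torques about support B:
Toolbox: 4.1 × 10 = 41 N down at 5.9 m → arm 0.6 m, τ = 41 × 0.6 = 24.6 N·m counterclockwise.
Lamp: 1.2 × 10 = 12 N down at 6.4 m → arm 0.1 m, τ = 12 × 0.1 = 1.2 N·m counterclockwise.
Weight: 56 × 10 = 560 N down at 1.5 m → arm 5 m, τ = 560 × 5 = 2800 N·m counterclockwise.
Net load moment about support B = 2826 N·m counterclockwise.
Reaction R at support A is upward at 0 m, arm 6.5 m → moment R × 6.5 clockwise.
Balancing moments: R × 6.5 = 2826, giving R = 435 N.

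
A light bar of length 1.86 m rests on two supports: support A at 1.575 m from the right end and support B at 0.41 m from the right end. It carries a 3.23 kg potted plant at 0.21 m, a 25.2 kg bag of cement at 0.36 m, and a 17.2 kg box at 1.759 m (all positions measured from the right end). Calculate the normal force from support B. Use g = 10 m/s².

Sum moments about support A (its reaction then has zero moment arm).
Potted plant: 3.23 × 10 = 32.3 N down at 0.21 m → arm 1.365 m, τ = 32.3 × 1.365 = 44.09 N·m clockwise.
Bag of cement: 25.2 × 10 = 252 N down at 0.36 m → arm 1.215 m, τ = 252 × 1.215 = 306.2 N·m clockwise.
Box: 17.2 × 10 = 172 N down at 1.759 m → arm 0.184 m, τ = 172 × 0.184 = 31.65 N·m counterclockwise.
Net load moment about support A = 318.6 N·m clockwise.
Reaction R at support B is upward at 0.41 m, arm 1.165 m → moment R × 1.165 counterclockwise.
Στ = 0 ⇒ R × 1.165 = 318.6 ⇒ R = 273 N.

R_B ≈ 273 N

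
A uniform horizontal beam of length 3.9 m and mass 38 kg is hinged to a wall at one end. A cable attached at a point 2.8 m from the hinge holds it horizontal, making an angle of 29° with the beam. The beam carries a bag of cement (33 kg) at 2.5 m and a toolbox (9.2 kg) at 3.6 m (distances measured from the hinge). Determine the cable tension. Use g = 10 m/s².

Sum moments about the hinge (the unknown hinge reaction has zero arm there).
Beam weight: 38 × 10 = 380 N down at 1.95 m → arm 1.95 m, τ = 380 × 1.95 = 741 N·m clockwise.
Bag of cement: 33 × 10 = 330 N down at 2.5 m → arm 2.5 m, τ = 330 × 2.5 = 825 N·m clockwise.
Toolbox: 9.2 × 10 = 92 N down at 3.6 m → arm 3.6 m, τ = 92 × 3.6 = 331.2 N·m clockwise.
Total clockwise load moment = 1897 N·m.
The cable tension T acts at 2.8 m; only its component perpendicular to the beam, T sinθ, produces torque. sin 29° = 0.4848.
For rotational equilibrium, T × 2.8 × 0.4848 = 1897, so T = 1897 / 1.357 = 1400 N.

T ≈ 1400 N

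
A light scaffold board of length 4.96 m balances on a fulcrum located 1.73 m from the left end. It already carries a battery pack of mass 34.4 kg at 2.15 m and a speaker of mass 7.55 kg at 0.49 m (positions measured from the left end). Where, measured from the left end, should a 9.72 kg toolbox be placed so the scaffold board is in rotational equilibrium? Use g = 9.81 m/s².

Choose the fulcrum (at 1.73 m from the left end) as the axis so the support reaction has zero arm there.
Battery pack: 34.4 × 9.81 = 337.5 N down at 2.15 m → arm 0.42 m, τ = 337.5 × 0.42 = 141.8 N·m clockwise.
Speaker: 7.55 × 9.81 = 74.07 N down at 0.49 m → arm 1.24 m, τ = 74.07 × 1.24 = 91.85 N·m counterclockwise.
Net moment of existing loads = 49.95 N·m clockwise.
The toolbox weighs 9.72 × 9.81 = 95.35 N and must supply an equal counterclockwise moment, so its lever arm about the fulcrum is 49.95 / 95.35 = 0.524 m.
That puts it at 1.73 − 0.524 = 1.21 m from the left end.

x ≈ 1.21 m from the left end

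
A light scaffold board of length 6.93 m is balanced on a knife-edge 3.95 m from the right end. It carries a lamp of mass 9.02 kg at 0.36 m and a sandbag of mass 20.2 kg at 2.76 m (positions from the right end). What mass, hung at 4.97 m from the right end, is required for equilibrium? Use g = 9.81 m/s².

Taking torques about the knife-edge (at 3.95 m from the right end):
Lamp: 9.02 × 9.81 = 88.49 N down at 0.36 m → arm 3.59 m, τ = 88.49 × 3.59 = 317.7 N·m clockwise.
Sandbag: 20.2 × 9.81 = 198.2 N down at 2.76 m → arm 1.19 m, τ = 198.2 × 1.19 = 235.9 N·m clockwise.
Net moment of known loads = 553.6 N·m clockwise.
An unknown mass m at 4.97 m has arm 1.02 m; its moment is m·g·1.02 counterclockwise.
Balancing moments: m × 9.81 × 1.02 = 553.6, giving m = 553.6 / (9.81 × 1.02) = 55.3 kg.

m ≈ 55.3 kg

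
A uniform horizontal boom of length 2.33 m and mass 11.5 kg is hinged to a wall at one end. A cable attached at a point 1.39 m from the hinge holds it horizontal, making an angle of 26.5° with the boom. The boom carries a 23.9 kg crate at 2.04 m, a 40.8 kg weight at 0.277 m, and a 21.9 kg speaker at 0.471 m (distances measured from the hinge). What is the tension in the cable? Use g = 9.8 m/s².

T ≈ 1320 N

About the hinge:
Beam weight: 11.5 × 9.8 = 112.7 N down at 1.165 m → arm 1.165 m, τ = 112.7 × 1.165 = 131.3 N·m clockwise.
Crate: 23.9 × 9.8 = 234.2 N down at 2.04 m → arm 2.04 m, τ = 234.2 × 2.04 = 477.8 N·m clockwise.
Weight: 40.8 × 9.8 = 399.8 N down at 0.277 m → arm 0.277 m, τ = 399.8 × 0.277 = 110.7 N·m clockwise.
Speaker: 21.9 × 9.8 = 214.6 N down at 0.471 m → arm 0.471 m, τ = 214.6 × 0.471 = 101.1 N·m clockwise.
Total clockwise load moment = 820.9 N·m.
The cable tension T acts at 1.39 m; only its component perpendicular to the boom, T sinθ, produces torque. sin 26.5° = 0.4462.
Στ = 0 ⇒ T × 1.39 × 0.4462 = 820.9 ⇒ T = 820.9 / 0.6202 = 1320 N.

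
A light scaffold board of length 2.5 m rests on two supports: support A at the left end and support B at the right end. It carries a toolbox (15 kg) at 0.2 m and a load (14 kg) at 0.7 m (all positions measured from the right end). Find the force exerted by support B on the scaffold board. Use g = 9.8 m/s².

Choose support A as the axis so its reaction then has zero moment arm.
Toolbox: 15 × 9.8 = 147 N down at 0.2 m → arm 2.3 m, τ = 147 × 2.3 = 338.1 N·m clockwise.
Load: 14 × 9.8 = 137.2 N down at 0.7 m → arm 1.8 m, τ = 137.2 × 1.8 = 247 N·m clockwise.
Net load moment about support A = 585.1 N·m clockwise.
Reaction R at support B is upward at 0 m, arm 2.5 m → moment R × 2.5 counterclockwise.
Στ = 0 ⇒ R × 2.5 = 585.1 ⇒ R = 234 N.

R_B ≈ 234 N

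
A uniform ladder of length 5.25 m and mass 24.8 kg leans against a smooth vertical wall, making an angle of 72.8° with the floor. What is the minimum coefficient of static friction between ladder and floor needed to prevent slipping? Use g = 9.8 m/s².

Taking torques about the foot of the ladder:
Ladder weight 24.8×9.8 = 243 N acts at 2.625 m along the ladder; its horizontal arm is 2.625·cos72.8° = 0.7762 m → τ = 188.6 N·m clockwise.
Wall normal N acts horizontally at the top; its moment arm is the height L sinθ = 5.25·sin72.8° = 5.015 m, counterclockwise.
Setting net torque to zero: N × 5.015 = 188.6 → N = 37.61 N.
ΣFx = 0 ⇒ f = N_wall = 37.61 N. ΣFy = 0 ⇒ N_floor = 243 N.
μ_min = f / N_floor = 37.61 / 243 = 0.155.

μ_min ≈ 0.155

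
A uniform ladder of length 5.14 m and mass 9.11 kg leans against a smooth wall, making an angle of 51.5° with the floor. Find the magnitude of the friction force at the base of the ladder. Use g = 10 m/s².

f ≈ 36.2 N

About the foot of the ladder:
Ladder weight 9.11×10 = 91.1 N acts at 2.57 m along the ladder; its horizontal arm is 2.57·cos51.5° = 1.6 m → τ = 145.8 N·m clockwise.
Wall normal N acts horizontally at the top; its moment arm is the height L sinθ = 5.14·sin51.5° = 4.023 m, counterclockwise.
For rotational equilibrium, N × 4.023 = 145.8, so N = 36.2 N.
ΣFx = 0: friction at the foot balances the wall's push, so f = N_wall = 36.2 N.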